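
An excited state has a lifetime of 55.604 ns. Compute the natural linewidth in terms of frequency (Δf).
1.431 MHz

Using the energy-time uncertainty principle and E = hf:
ΔEΔt ≥ ℏ/2
hΔf·Δt ≥ ℏ/2

The minimum frequency uncertainty is:
Δf = ℏ/(2hτ) = 1/(4πτ)
Δf = 1/(4π × 5.560e-08 s)
Δf = 1.431e+06 Hz = 1.431 MHz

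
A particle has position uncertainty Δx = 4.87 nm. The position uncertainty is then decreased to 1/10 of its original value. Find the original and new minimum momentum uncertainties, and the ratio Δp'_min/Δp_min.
Original Δp_min = 1.083 × 10^-26 kg·m/s; new Δp'_min = 1.083 × 10^-25 kg·m/s; ratio Δp'_min/Δp_min = 10.

From the uncertainty principle ΔxΔp ≥ ℏ/2, the minimum momentum uncertainty is Δp_min = ℏ/(2Δx).

Original (Δx = 4.87 nm = 4.870e-09 m):
Δp_min = (1.055e-34 J·s)/(2 × 4.870e-09 m) = 1.083e-26 kg·m/s

When Δx → (1/10)Δx:
Δp'_min = ℏ/(2 × (1/10)Δx) = 10 × ℏ/(2Δx) = 10 × Δp_min
Δp'_min = 10 × 1.083e-26 kg·m/s = 1.083e-25 kg·m/s

Since Δp_min ∝ 1/Δx, when Δx is decreased to 1/10 of its original value, Δp_min increases to 10 times its original value.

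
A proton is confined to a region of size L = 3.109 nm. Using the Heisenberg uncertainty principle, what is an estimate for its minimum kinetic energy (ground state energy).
536.677 neV

Using the uncertainty principle to estimate ground state energy:

1. The position uncertainty is approximately the confinement size:
   Δx ≈ L = 3.109e-09 m

2. From ΔxΔp ≥ ℏ/2, the minimum momentum uncertainty is:
   Δp ≈ ℏ/(2L) = 1.696e-26 kg·m/s

3. The kinetic energy is approximately:
   KE ≈ (Δp)²/(2m) = (1.696e-26)²/(2 × 1.673e-27 kg)
   KE ≈ 8.599e-26 J = 536.677 neV

This is an order-of-magnitude estimate of the ground state energy.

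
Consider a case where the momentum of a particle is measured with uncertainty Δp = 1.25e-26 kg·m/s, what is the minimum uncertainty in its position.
4.218 nm

Using the Heisenberg uncertainty principle:
ΔxΔp ≥ ℏ/2

The minimum uncertainty in position is:
Δx_min = ℏ/(2Δp)
Δx_min = (1.055e-34 J·s) / (2 × 1.250e-26 kg·m/s)
Δx_min = 4.218e-09 m = 4.218 nm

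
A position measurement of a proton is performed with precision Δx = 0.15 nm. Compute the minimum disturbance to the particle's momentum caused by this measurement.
3.515 × 10^-25 kg·m/s

The uncertainty principle implies that measuring position disturbs momentum:
ΔxΔp ≥ ℏ/2

When we measure position with precision Δx, we necessarily introduce a momentum uncertainty:
Δp ≥ ℏ/(2Δx)
Δp_min = (1.055e-34 J·s) / (2 × 1.500e-10 m)
Δp_min = 3.515e-25 kg·m/s

The more precisely we measure position, the greater the momentum disturbance.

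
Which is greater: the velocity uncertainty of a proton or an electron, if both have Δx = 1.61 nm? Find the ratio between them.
The electron has the larger minimum velocity uncertainty, by a ratio of 1836.2.

For both particles, Δp_min = ℏ/(2Δx) = 3.275e-26 kg·m/s (same for both).

The velocity uncertainty is Δv = Δp/m:
- proton: Δv = 3.275e-26 / 1.673e-27 = 1.958e+01 m/s = 19.580 m/s
- electron: Δv = 3.275e-26 / 9.109e-31 = 3.595e+04 m/s = 35.953 km/s

Ratio: 3.595e+04 / 1.958e+01 = 1836.2

The lighter particle has larger velocity uncertainty because Δv ∝ 1/m.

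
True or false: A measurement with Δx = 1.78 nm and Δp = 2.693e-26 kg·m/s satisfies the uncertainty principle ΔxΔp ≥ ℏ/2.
No, it violates the uncertainty principle (impossible measurement).

Calculate the product ΔxΔp:
ΔxΔp = (1.780e-09 m) × (2.693e-26 kg·m/s)
ΔxΔp = 4.794e-35 J·s

Compare to the minimum allowed value ℏ/2:
ℏ/2 = 5.273e-35 J·s

Since ΔxΔp = 4.794e-35 J·s < 5.273e-35 J·s = ℏ/2,
the measurement violates the uncertainty principle.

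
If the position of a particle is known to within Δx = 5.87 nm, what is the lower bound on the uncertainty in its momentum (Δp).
8.983 × 10^-27 kg·m/s

Using the Heisenberg uncertainty principle:
ΔxΔp ≥ ℏ/2

The minimum uncertainty in momentum is:
Δp_min = ℏ/(2Δx)
Δp_min = (1.055e-34 J·s) / (2 × 5.870e-09 m)
Δp_min = 8.983e-27 kg·m/s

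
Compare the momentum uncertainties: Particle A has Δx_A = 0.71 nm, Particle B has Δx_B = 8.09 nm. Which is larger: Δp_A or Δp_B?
Particle A has the larger minimum momentum uncertainty, by a factor of 11.39.

For each particle, the minimum momentum uncertainty is Δp_min = ℏ/(2Δx):

Particle A: Δp_A = ℏ/(2×7.100e-10 m) = 7.427e-26 kg·m/s
Particle B: Δp_B = ℏ/(2×8.090e-09 m) = 6.518e-27 kg·m/s

Ratio: Δp_A/Δp_B = 11.39

Since Δp_min ∝ 1/Δx, the particle with smaller position uncertainty (A) has larger momentum uncertainty.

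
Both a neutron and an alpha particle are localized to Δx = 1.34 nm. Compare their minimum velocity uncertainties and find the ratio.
The neutron has the larger minimum velocity uncertainty, by a ratio of 4.0.

For both particles, Δp_min = ℏ/(2Δx) = 3.935e-26 kg·m/s (same for both).

The velocity uncertainty is Δv = Δp/m:
- neutron: Δv = 3.935e-26 / 1.675e-27 = 2.349e+01 m/s = 23.493 m/s
- alpha particle: Δv = 3.935e-26 / 6.645e-27 = 5.922e+00 m/s = 5.922 m/s

Ratio: 2.349e+01 / 5.922e+00 = 4.0

The lighter particle has larger velocity uncertainty because Δv ∝ 1/m.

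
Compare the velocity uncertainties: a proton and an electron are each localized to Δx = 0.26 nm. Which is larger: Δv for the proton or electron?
The electron has the larger minimum velocity uncertainty, by a ratio of 1836.2.

For both particles, Δp_min = ℏ/(2Δx) = 2.028e-25 kg·m/s (same for both).

The velocity uncertainty is Δv = Δp/m:
- proton: Δv = 2.028e-25 / 1.673e-27 = 1.212e+02 m/s = 121.248 m/s
- electron: Δv = 2.028e-25 / 9.109e-31 = 2.226e+05 m/s = 222.630 km/s

Ratio: 2.226e+05 / 1.212e+02 = 1836.2

The lighter particle has larger velocity uncertainty because Δv ∝ 1/m.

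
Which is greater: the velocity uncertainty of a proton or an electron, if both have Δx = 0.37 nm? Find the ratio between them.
The electron has the larger minimum velocity uncertainty, by a ratio of 1836.2.

For both particles, Δp_min = ℏ/(2Δx) = 1.425e-25 kg·m/s (same for both).

The velocity uncertainty is Δv = Δp/m:
- proton: Δv = 1.425e-25 / 1.673e-27 = 8.520e+01 m/s = 85.201 m/s
- electron: Δv = 1.425e-25 / 9.109e-31 = 1.564e+05 m/s = 156.443 km/s

Ratio: 1.564e+05 / 8.520e+01 = 1836.2

The lighter particle has larger velocity uncertainty because Δv ∝ 1/m.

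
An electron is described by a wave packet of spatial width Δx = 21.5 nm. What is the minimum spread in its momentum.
2.452 × 10^-27 kg·m/s

For a wave packet, the spatial width Δx and momentum spread Δp are related by the uncertainty principle:
ΔxΔp ≥ ℏ/2

The minimum momentum spread is:
Δp_min = ℏ/(2Δx)
Δp_min = (1.055e-34 J·s) / (2 × 2.150e-08 m)
Δp_min = 2.452e-27 kg·m/s

A wave packet cannot have both a well-defined position and well-defined momentum.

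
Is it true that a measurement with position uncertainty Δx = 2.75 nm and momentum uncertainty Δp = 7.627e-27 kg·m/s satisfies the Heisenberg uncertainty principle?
No, it violates the uncertainty principle (impossible measurement).

Calculate the product ΔxΔp:
ΔxΔp = (2.750e-09 m) × (7.627e-27 kg·m/s)
ΔxΔp = 2.097e-35 J·s

Compare to the minimum allowed value ℏ/2:
ℏ/2 = 5.273e-35 J·s

Since ΔxΔp = 2.097e-35 J·s < 5.273e-35 J·s = ℏ/2,
the measurement violates the uncertainty principle.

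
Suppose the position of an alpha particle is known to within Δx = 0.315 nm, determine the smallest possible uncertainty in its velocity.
25.192 m/s

Using the Heisenberg uncertainty principle and Δp = mΔv:
ΔxΔp ≥ ℏ/2
Δx(mΔv) ≥ ℏ/2

The minimum uncertainty in velocity is:
Δv_min = ℏ/(2mΔx)
Δv_min = (1.055e-34 J·s) / (2 × 6.645e-27 kg × 3.150e-10 m)
Δv_min = 2.519e+01 m/s = 25.192 m/s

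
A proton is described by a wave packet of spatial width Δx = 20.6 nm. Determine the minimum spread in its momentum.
2.560 × 10^-27 kg·m/s

For a wave packet, the spatial width Δx and momentum spread Δp are related by the uncertainty principle:
ΔxΔp ≥ ℏ/2

The minimum momentum spread is:
Δp_min = ℏ/(2Δx)
Δp_min = (1.055e-34 J·s) / (2 × 2.060e-08 m)
Δp_min = 2.560e-27 kg·m/s

A wave packet cannot have both a well-defined position and well-defined momentum.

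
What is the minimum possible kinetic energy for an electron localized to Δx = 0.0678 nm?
2.072 eV

Localizing a particle requires giving it sufficient momentum uncertainty:

1. From uncertainty principle: Δp ≥ ℏ/(2Δx)
   Δp_min = (1.055e-34 J·s) / (2 × 6.780e-11 m)
   Δp_min = 7.777e-25 kg·m/s

2. This momentum uncertainty corresponds to kinetic energy:
   KE ≈ (Δp)²/(2m) = (7.777e-25)²/(2 × 9.109e-31 kg)
   KE = 3.320e-19 J = 2.072 eV

Tighter localization requires more energy.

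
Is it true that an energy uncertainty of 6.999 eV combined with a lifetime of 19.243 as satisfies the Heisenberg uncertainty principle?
No, it violates the uncertainty relation.

Calculate the product ΔEΔt:
ΔE = 6.999 eV = 1.121e-18 J
ΔEΔt = (1.121e-18 J) × (1.924e-17 s)
ΔEΔt = 2.158e-35 J·s

Compare to the minimum allowed value ℏ/2:
ℏ/2 = 5.273e-35 J·s

Since ΔEΔt = 2.158e-35 J·s < 5.273e-35 J·s = ℏ/2,
this violates the uncertainty relation.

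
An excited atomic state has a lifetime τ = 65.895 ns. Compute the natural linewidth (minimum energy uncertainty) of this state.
4.994 neV

Using the energy-time uncertainty principle:
ΔEΔt ≥ ℏ/2

The lifetime τ represents the time uncertainty Δt.
The natural linewidth (minimum energy uncertainty) is:

ΔE = ℏ/(2τ)
ΔE = (1.055e-34 J·s) / (2 × 6.589e-08 s)
ΔE = 8.002e-28 J = 4.994 neV

This natural linewidth limits the precision of spectroscopic measurements.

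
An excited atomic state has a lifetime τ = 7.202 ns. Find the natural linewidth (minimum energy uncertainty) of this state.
45.696 neV

Using the energy-time uncertainty principle:
ΔEΔt ≥ ℏ/2

The lifetime τ represents the time uncertainty Δt.
The natural linewidth (minimum energy uncertainty) is:

ΔE = ℏ/(2τ)
ΔE = (1.055e-34 J·s) / (2 × 7.202e-09 s)
ΔE = 7.321e-27 J = 45.696 neV

This natural linewidth limits the precision of spectroscopic measurements.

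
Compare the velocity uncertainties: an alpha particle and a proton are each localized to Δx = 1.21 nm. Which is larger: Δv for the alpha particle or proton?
The proton has the larger minimum velocity uncertainty, by a ratio of 4.0.

For both particles, Δp_min = ℏ/(2Δx) = 4.358e-26 kg·m/s (same for both).

The velocity uncertainty is Δv = Δp/m:
- alpha particle: Δv = 4.358e-26 / 6.645e-27 = 6.558e+00 m/s = 6.558 m/s
- proton: Δv = 4.358e-26 / 1.673e-27 = 2.605e+01 m/s = 26.053 m/s

Ratio: 2.605e+01 / 6.558e+00 = 4.0

The lighter particle has larger velocity uncertainty because Δv ∝ 1/m.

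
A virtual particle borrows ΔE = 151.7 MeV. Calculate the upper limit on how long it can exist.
2.169 ys

Using the energy-time uncertainty principle:
ΔEΔt ≥ ℏ/2

For a virtual particle borrowing energy ΔE, the maximum lifetime is:
Δt_max = ℏ/(2ΔE)

Converting energy:
ΔE = 151.7 MeV = 2.431e-11 J

Δt_max = (1.055e-34 J·s) / (2 × 2.431e-11 J)
Δt_max = 2.169e-24 s = 2.169 ys

Virtual particles with higher borrowed energy exist for shorter times.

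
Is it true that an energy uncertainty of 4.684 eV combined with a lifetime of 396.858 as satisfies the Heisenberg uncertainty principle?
Yes, it satisfies the uncertainty relation.

Calculate the product ΔEΔt:
ΔE = 4.684 eV = 7.505e-19 J
ΔEΔt = (7.505e-19 J) × (3.969e-16 s)
ΔEΔt = 2.978e-34 J·s

Compare to the minimum allowed value ℏ/2:
ℏ/2 = 5.273e-35 J·s

Since ΔEΔt = 2.978e-34 J·s ≥ 5.273e-35 J·s = ℏ/2,
this satisfies the uncertainty relation.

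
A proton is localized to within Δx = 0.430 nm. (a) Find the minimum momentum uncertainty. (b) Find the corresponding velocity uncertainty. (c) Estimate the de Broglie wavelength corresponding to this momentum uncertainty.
(a) Δp_min = 1.226 × 10^-25 kg·m/s
(b) Δv_min = 73.313 m/s
(c) λ_dB = 5.404 nm

Step-by-step:

(a) From the uncertainty principle:
Δp_min = ℏ/(2Δx) = (1.055e-34 J·s)/(2 × 4.300e-10 m) = 1.226e-25 kg·m/s

(b) The velocity uncertainty:
Δv = Δp/m = (1.226e-25 kg·m/s)/(1.673e-27 kg) = 7.331e+01 m/s = 73.313 m/s

(c) The de Broglie wavelength for this momentum:
λ = h/p = (6.626e-34 J·s)/(1.226e-25 kg·m/s) = 5.404e-09 m = 5.404 nm

Note: The de Broglie wavelength is comparable to the localization size, as expected from wave-particle duality.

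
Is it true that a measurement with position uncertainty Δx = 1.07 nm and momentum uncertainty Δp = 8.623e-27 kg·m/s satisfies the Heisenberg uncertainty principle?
No, it violates the uncertainty principle (impossible measurement).

Calculate the product ΔxΔp:
ΔxΔp = (1.070e-09 m) × (8.623e-27 kg·m/s)
ΔxΔp = 9.227e-36 J·s

Compare to the minimum allowed value ℏ/2:
ℏ/2 = 5.273e-35 J·s

Since ΔxΔp = 9.227e-36 J·s < 5.273e-35 J·s = ℏ/2,
the measurement violates the uncertainty principle.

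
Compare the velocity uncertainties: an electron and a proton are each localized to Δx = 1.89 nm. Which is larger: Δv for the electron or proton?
The electron has the larger minimum velocity uncertainty, by a ratio of 1836.2.

For both particles, Δp_min = ℏ/(2Δx) = 2.790e-26 kg·m/s (same for both).

The velocity uncertainty is Δv = Δp/m:
- electron: Δv = 2.790e-26 / 9.109e-31 = 3.063e+04 m/s = 30.626 km/s
- proton: Δv = 2.790e-26 / 1.673e-27 = 1.668e+01 m/s = 16.680 m/s

Ratio: 3.063e+04 / 1.668e+01 = 1836.2

The lighter particle has larger velocity uncertainty because Δv ∝ 1/m.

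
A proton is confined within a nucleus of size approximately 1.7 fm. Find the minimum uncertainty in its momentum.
3.102 × 10^-20 kg·m/s

Using the Heisenberg uncertainty principle:
ΔxΔp ≥ ℏ/2

With Δx ≈ L = 1.700e-15 m (the confinement size):
Δp_min = ℏ/(2Δx)
Δp_min = (1.055e-34 J·s) / (2 × 1.700e-15 m)
Δp_min = 3.102e-20 kg·m/s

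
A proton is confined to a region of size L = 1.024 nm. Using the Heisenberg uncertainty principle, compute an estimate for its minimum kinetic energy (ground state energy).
4.947 μeV

Using the uncertainty principle to estimate ground state energy:

1. The position uncertainty is approximately the confinement size:
   Δx ≈ L = 1.024e-09 m

2. From ΔxΔp ≥ ℏ/2, the minimum momentum uncertainty is:
   Δp ≈ ℏ/(2L) = 5.149e-26 kg·m/s

3. The kinetic energy is approximately:
   KE ≈ (Δp)²/(2m) = (5.149e-26)²/(2 × 1.673e-27 kg)
   KE ≈ 7.926e-25 J = 4.947 μeV

This is an order-of-magnitude estimate of the ground state energy.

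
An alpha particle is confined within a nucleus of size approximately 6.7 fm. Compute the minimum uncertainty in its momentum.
7.870 × 10^-21 kg·m/s

Using the Heisenberg uncertainty principle:
ΔxΔp ≥ ℏ/2

With Δx ≈ L = 6.700e-15 m (the confinement size):
Δp_min = ℏ/(2Δx)
Δp_min = (1.055e-34 J·s) / (2 × 6.700e-15 m)
Δp_min = 7.870e-21 kg·m/s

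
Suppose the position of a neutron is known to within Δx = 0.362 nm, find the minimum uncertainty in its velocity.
86.964 m/s

Using the Heisenberg uncertainty principle and Δp = mΔv:
ΔxΔp ≥ ℏ/2
Δx(mΔv) ≥ ℏ/2

The minimum uncertainty in velocity is:
Δv_min = ℏ/(2mΔx)
Δv_min = (1.055e-34 J·s) / (2 × 1.675e-27 kg × 3.620e-10 m)
Δv_min = 8.696e+01 m/s = 86.964 m/s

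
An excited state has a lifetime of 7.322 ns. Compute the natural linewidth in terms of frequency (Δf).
10.868 MHz

Using the energy-time uncertainty principle and E = hf:
ΔEΔt ≥ ℏ/2
hΔf·Δt ≥ ℏ/2

The minimum frequency uncertainty is:
Δf = ℏ/(2hτ) = 1/(4πτ)
Δf = 1/(4π × 7.322e-09 s)
Δf = 1.087e+07 Hz = 10.868 MHz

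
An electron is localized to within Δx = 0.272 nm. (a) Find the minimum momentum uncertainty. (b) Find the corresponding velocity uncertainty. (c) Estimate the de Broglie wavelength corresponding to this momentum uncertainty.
(a) Δp_min = 1.939 × 10^-25 kg·m/s
(b) Δv_min = 212.808 km/s
(c) λ_dB = 3.418 nm

Step-by-step:

(a) From the uncertainty principle:
Δp_min = ℏ/(2Δx) = (1.055e-34 J·s)/(2 × 2.720e-10 m) = 1.939e-25 kg·m/s

(b) The velocity uncertainty:
Δv = Δp/m = (1.939e-25 kg·m/s)/(9.109e-31 kg) = 2.128e+05 m/s = 212.808 km/s

(c) The de Broglie wavelength for this momentum:
λ = h/p = (6.626e-34 J·s)/(1.939e-25 kg·m/s) = 3.418e-09 m = 3.418 nm

Note: The de Broglie wavelength is comparable to the localization size, as expected from wave-particle duality.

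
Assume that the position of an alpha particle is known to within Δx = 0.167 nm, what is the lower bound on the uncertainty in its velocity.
47.518 m/s

Using the Heisenberg uncertainty principle and Δp = mΔv:
ΔxΔp ≥ ℏ/2
Δx(mΔv) ≥ ℏ/2

The minimum uncertainty in velocity is:
Δv_min = ℏ/(2mΔx)
Δv_min = (1.055e-34 J·s) / (2 × 6.645e-27 kg × 1.670e-10 m)
Δv_min = 4.752e+01 m/s = 47.518 m/s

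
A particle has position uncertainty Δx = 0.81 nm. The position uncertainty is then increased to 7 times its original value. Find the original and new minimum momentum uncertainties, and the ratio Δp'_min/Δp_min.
Original Δp_min = 6.510 × 10^-26 kg·m/s; new Δp'_min = 9.300 × 10^-27 kg·m/s; ratio Δp'_min/Δp_min = 1/7.

From the uncertainty principle ΔxΔp ≥ ℏ/2, the minimum momentum uncertainty is Δp_min = ℏ/(2Δx).

Original (Δx = 0.81 nm = 8.100e-10 m):
Δp_min = (1.055e-34 J·s)/(2 × 8.100e-10 m) = 6.510e-26 kg·m/s

When Δx → 7Δx:
Δp'_min = ℏ/(2 × 7Δx) = (1/7) × ℏ/(2Δx) = (1/7) × Δp_min
Δp'_min = 1/7 × 6.510e-26 kg·m/s = 9.300e-27 kg·m/s

Since Δp_min ∝ 1/Δx, when Δx is increased to 7 times its original value, Δp_min decreases to 1/7 of its original value.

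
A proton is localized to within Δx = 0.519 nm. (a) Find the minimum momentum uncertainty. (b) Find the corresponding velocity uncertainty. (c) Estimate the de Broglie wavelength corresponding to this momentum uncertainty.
(a) Δp_min = 1.016 × 10^-25 kg·m/s
(b) Δv_min = 60.741 m/s
(c) λ_dB = 6.522 nm

Step-by-step:

(a) From the uncertainty principle:
Δp_min = ℏ/(2Δx) = (1.055e-34 J·s)/(2 × 5.190e-10 m) = 1.016e-25 kg·m/s

(b) The velocity uncertainty:
Δv = Δp/m = (1.016e-25 kg·m/s)/(1.673e-27 kg) = 6.074e+01 m/s = 60.741 m/s

(c) The de Broglie wavelength for this momentum:
λ = h/p = (6.626e-34 J·s)/(1.016e-25 kg·m/s) = 6.522e-09 m = 6.522 nm

Note: The de Broglie wavelength is comparable to the localization size, as expected from wave-particle duality.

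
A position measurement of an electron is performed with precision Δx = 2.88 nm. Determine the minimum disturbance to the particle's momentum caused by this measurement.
1.831 × 10^-26 kg·m/s

The uncertainty principle implies that measuring position disturbs momentum:
ΔxΔp ≥ ℏ/2

When we measure position with precision Δx, we necessarily introduce a momentum uncertainty:
Δp ≥ ℏ/(2Δx)
Δp_min = (1.055e-34 J·s) / (2 × 2.880e-09 m)
Δp_min = 1.831e-26 kg·m/s

The more precisely we measure position, the greater the momentum disturbance.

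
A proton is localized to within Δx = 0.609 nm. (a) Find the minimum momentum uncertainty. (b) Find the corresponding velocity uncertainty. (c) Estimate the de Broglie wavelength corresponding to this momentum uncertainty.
(a) Δp_min = 8.658 × 10^-26 kg·m/s
(b) Δv_min = 51.764 m/s
(c) λ_dB = 7.653 nm

Step-by-step:

(a) From the uncertainty principle:
Δp_min = ℏ/(2Δx) = (1.055e-34 J·s)/(2 × 6.090e-10 m) = 8.658e-26 kg·m/s

(b) The velocity uncertainty:
Δv = Δp/m = (8.658e-26 kg·m/s)/(1.673e-27 kg) = 5.176e+01 m/s = 51.764 m/s

(c) The de Broglie wavelength for this momentum:
λ = h/p = (6.626e-34 J·s)/(8.658e-26 kg·m/s) = 7.653e-09 m = 7.653 nm

Note: The de Broglie wavelength is comparable to the localization size, as expected from wave-particle duality.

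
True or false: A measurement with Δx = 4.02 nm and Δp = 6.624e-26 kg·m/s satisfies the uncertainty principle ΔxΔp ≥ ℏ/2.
Yes, it satisfies the uncertainty principle.

Calculate the product ΔxΔp:
ΔxΔp = (4.020e-09 m) × (6.624e-26 kg·m/s)
ΔxΔp = 2.663e-34 J·s

Compare to the minimum allowed value ℏ/2:
ℏ/2 = 5.273e-35 J·s

Since ΔxΔp = 2.663e-34 J·s ≥ 5.273e-35 J·s = ℏ/2,
the measurement satisfies the uncertainty principle.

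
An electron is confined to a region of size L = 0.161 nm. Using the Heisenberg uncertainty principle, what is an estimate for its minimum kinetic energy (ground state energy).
367.461 meV

Using the uncertainty principle to estimate ground state energy:

1. The position uncertainty is approximately the confinement size:
   Δx ≈ L = 1.610e-10 m

2. From ΔxΔp ≥ ℏ/2, the minimum momentum uncertainty is:
   Δp ≈ ℏ/(2L) = 3.275e-25 kg·m/s

3. The kinetic energy is approximately:
   KE ≈ (Δp)²/(2m) = (3.275e-25)²/(2 × 9.109e-31 kg)
   KE ≈ 5.887e-20 J = 367.461 meV

This is an order-of-magnitude estimate of the ground state energy.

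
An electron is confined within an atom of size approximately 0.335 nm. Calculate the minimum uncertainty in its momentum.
1.574 × 10^-25 kg·m/s

Using the Heisenberg uncertainty principle:
ΔxΔp ≥ ℏ/2

With Δx ≈ L = 3.350e-10 m (the confinement size):
Δp_min = ℏ/(2Δx)
Δp_min = (1.055e-34 J·s) / (2 × 3.350e-10 m)
Δp_min = 1.574e-25 kg·m/s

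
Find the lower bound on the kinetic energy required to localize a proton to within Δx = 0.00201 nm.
1.284 eV

Localizing a particle requires giving it sufficient momentum uncertainty:

1. From uncertainty principle: Δp ≥ ℏ/(2Δx)
   Δp_min = (1.055e-34 J·s) / (2 × 2.010e-12 m)
   Δp_min = 2.623e-23 kg·m/s

2. This momentum uncertainty corresponds to kinetic energy:
   KE ≈ (Δp)²/(2m) = (2.623e-23)²/(2 × 1.673e-27 kg)
   KE = 2.057e-19 J = 1.284 eV

Tighter localization requires more energy.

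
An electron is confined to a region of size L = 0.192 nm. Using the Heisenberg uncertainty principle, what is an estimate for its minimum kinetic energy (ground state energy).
258.381 meV

Using the uncertainty principle to estimate ground state energy:

1. The position uncertainty is approximately the confinement size:
   Δx ≈ L = 1.920e-10 m

2. From ΔxΔp ≥ ℏ/2, the minimum momentum uncertainty is:
   Δp ≈ ℏ/(2L) = 2.746e-25 kg·m/s

3. The kinetic energy is approximately:
   KE ≈ (Δp)²/(2m) = (2.746e-25)²/(2 × 9.109e-31 kg)
   KE ≈ 4.140e-20 J = 258.381 meV

This is an order-of-magnitude estimate of the ground state energy.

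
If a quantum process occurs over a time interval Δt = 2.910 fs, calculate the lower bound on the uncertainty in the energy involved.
113.095 meV

Using the energy-time uncertainty principle:
ΔEΔt ≥ ℏ/2

The minimum uncertainty in energy is:
ΔE_min = ℏ/(2Δt)
ΔE_min = (1.055e-34 J·s) / (2 × 2.910e-15 s)
ΔE_min = 1.812e-20 J = 113.095 meV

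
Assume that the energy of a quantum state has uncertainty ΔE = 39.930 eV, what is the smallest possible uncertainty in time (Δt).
8.242 as

Using the energy-time uncertainty principle:
ΔEΔt ≥ ℏ/2

The minimum uncertainty in time is:
Δt_min = ℏ/(2ΔE)
Δt_min = (1.055e-34 J·s) / (2 × 6.397e-18 J)
Δt_min = 8.242e-18 s = 8.242 as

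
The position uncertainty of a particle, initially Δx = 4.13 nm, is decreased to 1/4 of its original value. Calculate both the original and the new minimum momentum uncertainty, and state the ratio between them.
Original Δp_min = 1.277 × 10^-26 kg·m/s; new Δp'_min = 5.107 × 10^-26 kg·m/s; ratio Δp'_min/Δp_min = 4.

From the uncertainty principle ΔxΔp ≥ ℏ/2, the minimum momentum uncertainty is Δp_min = ℏ/(2Δx).

Original (Δx = 4.13 nm = 4.130e-09 m):
Δp_min = (1.055e-34 J·s)/(2 × 4.130e-09 m) = 1.277e-26 kg·m/s

When Δx → (1/4)Δx:
Δp'_min = ℏ/(2 × (1/4)Δx) = 4 × ℏ/(2Δx) = 4 × Δp_min
Δp'_min = 4 × 1.277e-26 kg·m/s = 5.107e-26 kg·m/s

Since Δp_min ∝ 1/Δx, when Δx is decreased to 1/4 of its original value, Δp_min increases to 4 times its original value.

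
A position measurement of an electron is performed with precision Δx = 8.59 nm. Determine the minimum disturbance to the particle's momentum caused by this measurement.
6.138 × 10^-27 kg·m/s

The uncertainty principle implies that measuring position disturbs momentum:
ΔxΔp ≥ ℏ/2

When we measure position with precision Δx, we necessarily introduce a momentum uncertainty:
Δp ≥ ℏ/(2Δx)
Δp_min = (1.055e-34 J·s) / (2 × 8.590e-09 m)
Δp_min = 6.138e-27 kg·m/s

The more precisely we measure position, the greater the momentum disturbance.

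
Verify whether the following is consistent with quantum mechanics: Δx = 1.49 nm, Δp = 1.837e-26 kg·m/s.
No, it violates the uncertainty principle (impossible measurement).

Calculate the product ΔxΔp:
ΔxΔp = (1.490e-09 m) × (1.837e-26 kg·m/s)
ΔxΔp = 2.737e-35 J·s

Compare to the minimum allowed value ℏ/2:
ℏ/2 = 5.273e-35 J·s

Since ΔxΔp = 2.737e-35 J·s < 5.273e-35 J·s = ℏ/2,
the measurement violates the uncertainty principle.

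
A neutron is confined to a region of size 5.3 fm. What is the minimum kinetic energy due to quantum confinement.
184.418 keV

Using the uncertainty principle:

1. Position uncertainty: Δx ≈ 5.300e-15 m
2. Minimum momentum uncertainty: Δp = ℏ/(2Δx) = 9.949e-21 kg·m/s
3. Minimum kinetic energy:
   KE = (Δp)²/(2m) = (9.949e-21)²/(2 × 1.675e-27 kg)
   KE = 2.955e-14 J = 184.418 keV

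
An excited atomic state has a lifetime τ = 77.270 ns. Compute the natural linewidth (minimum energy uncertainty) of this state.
4.259 neV

Using the energy-time uncertainty principle:
ΔEΔt ≥ ℏ/2

The lifetime τ represents the time uncertainty Δt.
The natural linewidth (minimum energy uncertainty) is:

ΔE = ℏ/(2τ)
ΔE = (1.055e-34 J·s) / (2 × 7.727e-08 s)
ΔE = 6.824e-28 J = 4.259 neV

This natural linewidth limits the precision of spectroscopic measurements.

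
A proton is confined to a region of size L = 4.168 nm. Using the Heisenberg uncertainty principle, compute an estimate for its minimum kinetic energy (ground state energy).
298.606 neV

Using the uncertainty principle to estimate ground state energy:

1. The position uncertainty is approximately the confinement size:
   Δx ≈ L = 4.168e-09 m

2. From ΔxΔp ≥ ℏ/2, the minimum momentum uncertainty is:
   Δp ≈ ℏ/(2L) = 1.265e-26 kg·m/s

3. The kinetic energy is approximately:
   KE ≈ (Δp)²/(2m) = (1.265e-26)²/(2 × 1.673e-27 kg)
   KE ≈ 4.784e-26 J = 298.606 neV

This is an order-of-magnitude estimate of the ground state energy.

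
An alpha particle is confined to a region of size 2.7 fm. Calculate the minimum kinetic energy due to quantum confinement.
179.123 keV

Using the uncertainty principle:

1. Position uncertainty: Δx ≈ 2.700e-15 m
2. Minimum momentum uncertainty: Δp = ℏ/(2Δx) = 1.953e-20 kg·m/s
3. Minimum kinetic energy:
   KE = (Δp)²/(2m) = (1.953e-20)²/(2 × 6.645e-27 kg)
   KE = 2.870e-14 J = 179.123 keV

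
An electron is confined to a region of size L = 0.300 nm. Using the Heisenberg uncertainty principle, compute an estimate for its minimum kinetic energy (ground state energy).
105.833 meV

Using the uncertainty principle to estimate ground state energy:

1. The position uncertainty is approximately the confinement size:
   Δx ≈ L = 3.000e-10 m

2. From ΔxΔp ≥ ℏ/2, the minimum momentum uncertainty is:
   Δp ≈ ℏ/(2L) = 1.758e-25 kg·m/s

3. The kinetic energy is approximately:
   KE ≈ (Δp)²/(2m) = (1.758e-25)²/(2 × 9.109e-31 kg)
   KE ≈ 1.696e-20 J = 105.833 meV

This is an order-of-magnitude estimate of the ground state energy.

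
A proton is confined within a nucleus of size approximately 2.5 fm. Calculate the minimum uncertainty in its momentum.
2.109 × 10^-20 kg·m/s

Using the Heisenberg uncertainty principle:
ΔxΔp ≥ ℏ/2

With Δx ≈ L = 2.500e-15 m (the confinement size):
Δp_min = ℏ/(2Δx)
Δp_min = (1.055e-34 J·s) / (2 × 2.500e-15 m)
Δp_min = 2.109e-20 kg·m/s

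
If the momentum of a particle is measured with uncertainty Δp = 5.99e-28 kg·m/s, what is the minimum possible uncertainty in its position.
88.028 nm

Using the Heisenberg uncertainty principle:
ΔxΔp ≥ ℏ/2

The minimum uncertainty in position is:
Δx_min = ℏ/(2Δp)
Δx_min = (1.055e-34 J·s) / (2 × 5.990e-28 kg·m/s)
Δx_min = 8.803e-08 m = 88.028 nm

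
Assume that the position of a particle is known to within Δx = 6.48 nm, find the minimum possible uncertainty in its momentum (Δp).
8.137 × 10^-27 kg·m/s

Using the Heisenberg uncertainty principle:
ΔxΔp ≥ ℏ/2

The minimum uncertainty in momentum is:
Δp_min = ℏ/(2Δx)
Δp_min = (1.055e-34 J·s) / (2 × 6.480e-09 m)
Δp_min = 8.137e-27 kg·m/s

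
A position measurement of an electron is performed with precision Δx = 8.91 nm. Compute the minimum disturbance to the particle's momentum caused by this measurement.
5.918 × 10^-27 kg·m/s

The uncertainty principle implies that measuring position disturbs momentum:
ΔxΔp ≥ ℏ/2

When we measure position with precision Δx, we necessarily introduce a momentum uncertainty:
Δp ≥ ℏ/(2Δx)
Δp_min = (1.055e-34 J·s) / (2 × 8.910e-09 m)
Δp_min = 5.918e-27 kg·m/s

The more precisely we measure position, the greater the momentum disturbance.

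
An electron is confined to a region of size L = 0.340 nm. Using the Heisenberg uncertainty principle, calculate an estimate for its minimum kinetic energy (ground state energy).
82.396 meV

Using the uncertainty principle to estimate ground state energy:

1. The position uncertainty is approximately the confinement size:
   Δx ≈ L = 3.400e-10 m

2. From ΔxΔp ≥ ℏ/2, the minimum momentum uncertainty is:
   Δp ≈ ℏ/(2L) = 1.551e-25 kg·m/s

3. The kinetic energy is approximately:
   KE ≈ (Δp)²/(2m) = (1.551e-25)²/(2 × 9.109e-31 kg)
   KE ≈ 1.320e-20 J = 82.396 meV

This is an order-of-magnitude estimate of the ground state energy.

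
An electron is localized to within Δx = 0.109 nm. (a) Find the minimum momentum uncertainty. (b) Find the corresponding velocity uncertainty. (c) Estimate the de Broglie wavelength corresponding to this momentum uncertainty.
(a) Δp_min = 4.837 × 10^-25 kg·m/s
(b) Δv_min = 531.044 km/s
(c) λ_dB = 1.370 nm

Step-by-step:

(a) From the uncertainty principle:
Δp_min = ℏ/(2Δx) = (1.055e-34 J·s)/(2 × 1.090e-10 m) = 4.837e-25 kg·m/s

(b) The velocity uncertainty:
Δv = Δp/m = (4.837e-25 kg·m/s)/(9.109e-31 kg) = 5.310e+05 m/s = 531.044 km/s

(c) The de Broglie wavelength for this momentum:
λ = h/p = (6.626e-34 J·s)/(4.837e-25 kg·m/s) = 1.370e-09 m = 1.370 nm

Note: The de Broglie wavelength is comparable to the localization size, as expected from wave-particle duality.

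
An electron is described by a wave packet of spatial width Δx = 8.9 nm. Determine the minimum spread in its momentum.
5.925 × 10^-27 kg·m/s

For a wave packet, the spatial width Δx and momentum spread Δp are related by the uncertainty principle:
ΔxΔp ≥ ℏ/2

The minimum momentum spread is:
Δp_min = ℏ/(2Δx)
Δp_min = (1.055e-34 J·s) / (2 × 8.900e-09 m)
Δp_min = 5.925e-27 kg·m/s

A wave packet cannot have both a well-defined position and well-defined momentum.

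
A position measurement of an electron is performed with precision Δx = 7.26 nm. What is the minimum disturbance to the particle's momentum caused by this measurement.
7.263 × 10^-27 kg·m/s

The uncertainty principle implies that measuring position disturbs momentum:
ΔxΔp ≥ ℏ/2

When we measure position with precision Δx, we necessarily introduce a momentum uncertainty:
Δp ≥ ℏ/(2Δx)
Δp_min = (1.055e-34 J·s) / (2 × 7.260e-09 m)
Δp_min = 7.263e-27 kg·m/s

The more precisely we measure position, the greater the momentum disturbance.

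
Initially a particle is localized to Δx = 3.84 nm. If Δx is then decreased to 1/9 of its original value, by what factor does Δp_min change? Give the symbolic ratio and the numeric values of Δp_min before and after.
Original Δp_min = 1.373 × 10^-26 kg·m/s; new Δp'_min = 1.236 × 10^-25 kg·m/s; ratio Δp'_min/Δp_min = 9.

From the uncertainty principle ΔxΔp ≥ ℏ/2, the minimum momentum uncertainty is Δp_min = ℏ/(2Δx).

Original (Δx = 3.84 nm = 3.840e-09 m):
Δp_min = (1.055e-34 J·s)/(2 × 3.840e-09 m) = 1.373e-26 kg·m/s

When Δx → (1/9)Δx:
Δp'_min = ℏ/(2 × (1/9)Δx) = 9 × ℏ/(2Δx) = 9 × Δp_min
Δp'_min = 9 × 1.373e-26 kg·m/s = 1.236e-25 kg·m/s

Since Δp_min ∝ 1/Δx, when Δx is decreased to 1/9 of its original value, Δp_min increases to 9 times its original value.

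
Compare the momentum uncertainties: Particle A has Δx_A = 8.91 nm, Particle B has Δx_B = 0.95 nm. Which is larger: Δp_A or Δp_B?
Particle B has the larger minimum momentum uncertainty, by a factor of 9.38.

For each particle, the minimum momentum uncertainty is Δp_min = ℏ/(2Δx):

Particle A: Δp_A = ℏ/(2×8.910e-09 m) = 5.918e-27 kg·m/s
Particle B: Δp_B = ℏ/(2×9.500e-10 m) = 5.550e-26 kg·m/s

Ratio: Δp_B/Δp_A = 9.38

Since Δp_min ∝ 1/Δx, the particle with smaller position uncertainty (B) has larger momentum uncertainty.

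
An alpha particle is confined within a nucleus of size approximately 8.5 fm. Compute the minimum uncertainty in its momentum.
6.203 × 10^-21 kg·m/s

Using the Heisenberg uncertainty principle:
ΔxΔp ≥ ℏ/2

With Δx ≈ L = 8.500e-15 m (the confinement size):
Δp_min = ℏ/(2Δx)
Δp_min = (1.055e-34 J·s) / (2 × 8.500e-15 m)
Δp_min = 6.203e-21 kg·m/s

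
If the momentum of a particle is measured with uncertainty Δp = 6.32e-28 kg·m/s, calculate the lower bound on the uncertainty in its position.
83.431 nm

Using the Heisenberg uncertainty principle:
ΔxΔp ≥ ℏ/2

The minimum uncertainty in position is:
Δx_min = ℏ/(2Δp)
Δx_min = (1.055e-34 J·s) / (2 × 6.320e-28 kg·m/s)
Δx_min = 8.343e-08 m = 83.431 nm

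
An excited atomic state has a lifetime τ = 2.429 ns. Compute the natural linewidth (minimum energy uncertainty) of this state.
135.490 neV

Using the energy-time uncertainty principle:
ΔEΔt ≥ ℏ/2

The lifetime τ represents the time uncertainty Δt.
The natural linewidth (minimum energy uncertainty) is:

ΔE = ℏ/(2τ)
ΔE = (1.055e-34 J·s) / (2 × 2.429e-09 s)
ΔE = 2.171e-26 J = 135.490 neV

This natural linewidth limits the precision of spectroscopic measurements.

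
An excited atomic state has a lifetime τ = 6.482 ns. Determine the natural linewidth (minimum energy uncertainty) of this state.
50.772 neV

Using the energy-time uncertainty principle:
ΔEΔt ≥ ℏ/2

The lifetime τ represents the time uncertainty Δt.
The natural linewidth (minimum energy uncertainty) is:

ΔE = ℏ/(2τ)
ΔE = (1.055e-34 J·s) / (2 × 6.482e-09 s)
ΔE = 8.135e-27 J = 50.772 neV

This natural linewidth limits the precision of spectroscopic measurements.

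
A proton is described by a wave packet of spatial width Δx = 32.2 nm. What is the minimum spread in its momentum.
1.638 × 10^-27 kg·m/s

For a wave packet, the spatial width Δx and momentum spread Δp are related by the uncertainty principle:
ΔxΔp ≥ ℏ/2

The minimum momentum spread is:
Δp_min = ℏ/(2Δx)
Δp_min = (1.055e-34 J·s) / (2 × 3.220e-08 m)
Δp_min = 1.638e-27 kg·m/s

A wave packet cannot have both a well-defined position and well-defined momentum.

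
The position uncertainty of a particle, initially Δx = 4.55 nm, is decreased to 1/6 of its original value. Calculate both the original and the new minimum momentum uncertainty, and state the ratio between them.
Original Δp_min = 1.159 × 10^-26 kg·m/s; new Δp'_min = 6.953 × 10^-26 kg·m/s; ratio Δp'_min/Δp_min = 6.

From the uncertainty principle ΔxΔp ≥ ℏ/2, the minimum momentum uncertainty is Δp_min = ℏ/(2Δx).

Original (Δx = 4.55 nm = 4.550e-09 m):
Δp_min = (1.055e-34 J·s)/(2 × 4.550e-09 m) = 1.159e-26 kg·m/s

When Δx → (1/6)Δx:
Δp'_min = ℏ/(2 × (1/6)Δx) = 6 × ℏ/(2Δx) = 6 × Δp_min
Δp'_min = 6 × 1.159e-26 kg·m/s = 6.953e-26 kg·m/s

Since Δp_min ∝ 1/Δx, when Δx is decreased to 1/6 of its original value, Δp_min increases to 6 times its original value.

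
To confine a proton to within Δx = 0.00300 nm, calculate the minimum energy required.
576.384 meV

Localizing a particle requires giving it sufficient momentum uncertainty:

1. From uncertainty principle: Δp ≥ ℏ/(2Δx)
   Δp_min = (1.055e-34 J·s) / (2 × 3.000e-12 m)
   Δp_min = 1.758e-23 kg·m/s

2. This momentum uncertainty corresponds to kinetic energy:
   KE ≈ (Δp)²/(2m) = (1.758e-23)²/(2 × 1.673e-27 kg)
   KE = 9.235e-20 J = 576.384 meV

Tighter localization requires more energy.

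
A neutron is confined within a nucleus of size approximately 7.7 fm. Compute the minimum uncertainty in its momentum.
6.848 × 10^-21 kg·m/s

Using the Heisenberg uncertainty principle:
ΔxΔp ≥ ℏ/2

With Δx ≈ L = 7.700e-15 m (the confinement size):
Δp_min = ℏ/(2Δx)
Δp_min = (1.055e-34 J·s) / (2 × 7.700e-15 m)
Δp_min = 6.848e-21 kg·m/s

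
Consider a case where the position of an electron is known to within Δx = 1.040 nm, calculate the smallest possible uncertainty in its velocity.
55.658 km/s

Using the Heisenberg uncertainty principle and Δp = mΔv:
ΔxΔp ≥ ℏ/2
Δx(mΔv) ≥ ℏ/2

The minimum uncertainty in velocity is:
Δv_min = ℏ/(2mΔx)
Δv_min = (1.055e-34 J·s) / (2 × 9.109e-31 kg × 1.040e-09 m)
Δv_min = 5.566e+04 m/s = 55.658 km/s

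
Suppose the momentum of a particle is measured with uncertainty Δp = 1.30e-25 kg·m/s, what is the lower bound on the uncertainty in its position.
405.605 pm

Using the Heisenberg uncertainty principle:
ΔxΔp ≥ ℏ/2

The minimum uncertainty in position is:
Δx_min = ℏ/(2Δp)
Δx_min = (1.055e-34 J·s) / (2 × 1.300e-25 kg·m/s)
Δx_min = 4.056e-10 m = 405.605 pm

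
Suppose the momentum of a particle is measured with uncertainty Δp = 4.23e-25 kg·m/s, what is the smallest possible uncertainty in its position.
124.654 pm

Using the Heisenberg uncertainty principle:
ΔxΔp ≥ ℏ/2

The minimum uncertainty in position is:
Δx_min = ℏ/(2Δp)
Δx_min = (1.055e-34 J·s) / (2 × 4.230e-25 kg·m/s)
Δx_min = 1.247e-10 m = 124.654 pm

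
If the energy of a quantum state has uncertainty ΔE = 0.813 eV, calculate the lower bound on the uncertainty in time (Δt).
404.804 as

Using the energy-time uncertainty principle:
ΔEΔt ≥ ℏ/2

The minimum uncertainty in time is:
Δt_min = ℏ/(2ΔE)
Δt_min = (1.055e-34 J·s) / (2 × 1.303e-19 J)
Δt_min = 4.048e-16 s = 404.804 as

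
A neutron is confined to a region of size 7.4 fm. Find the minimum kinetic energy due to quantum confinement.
94.600 keV

Using the uncertainty principle:

1. Position uncertainty: Δx ≈ 7.400e-15 m
2. Minimum momentum uncertainty: Δp = ℏ/(2Δx) = 7.125e-21 kg·m/s
3. Minimum kinetic energy:
   KE = (Δp)²/(2m) = (7.125e-21)²/(2 × 1.675e-27 kg)
   KE = 1.516e-14 J = 94.600 keV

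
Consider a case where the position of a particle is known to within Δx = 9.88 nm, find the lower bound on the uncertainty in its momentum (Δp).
5.337 × 10^-27 kg·m/s

Using the Heisenberg uncertainty principle:
ΔxΔp ≥ ℏ/2

The minimum uncertainty in momentum is:
Δp_min = ℏ/(2Δx)
Δp_min = (1.055e-34 J·s) / (2 × 9.880e-09 m)
Δp_min = 5.337e-27 kg·m/s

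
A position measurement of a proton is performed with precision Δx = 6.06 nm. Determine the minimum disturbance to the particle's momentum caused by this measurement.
8.701 × 10^-27 kg·m/s

The uncertainty principle implies that measuring position disturbs momentum:
ΔxΔp ≥ ℏ/2

When we measure position with precision Δx, we necessarily introduce a momentum uncertainty:
Δp ≥ ℏ/(2Δx)
Δp_min = (1.055e-34 J·s) / (2 × 6.060e-09 m)
Δp_min = 8.701e-27 kg·m/s

The more precisely we measure position, the greater the momentum disturbance.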